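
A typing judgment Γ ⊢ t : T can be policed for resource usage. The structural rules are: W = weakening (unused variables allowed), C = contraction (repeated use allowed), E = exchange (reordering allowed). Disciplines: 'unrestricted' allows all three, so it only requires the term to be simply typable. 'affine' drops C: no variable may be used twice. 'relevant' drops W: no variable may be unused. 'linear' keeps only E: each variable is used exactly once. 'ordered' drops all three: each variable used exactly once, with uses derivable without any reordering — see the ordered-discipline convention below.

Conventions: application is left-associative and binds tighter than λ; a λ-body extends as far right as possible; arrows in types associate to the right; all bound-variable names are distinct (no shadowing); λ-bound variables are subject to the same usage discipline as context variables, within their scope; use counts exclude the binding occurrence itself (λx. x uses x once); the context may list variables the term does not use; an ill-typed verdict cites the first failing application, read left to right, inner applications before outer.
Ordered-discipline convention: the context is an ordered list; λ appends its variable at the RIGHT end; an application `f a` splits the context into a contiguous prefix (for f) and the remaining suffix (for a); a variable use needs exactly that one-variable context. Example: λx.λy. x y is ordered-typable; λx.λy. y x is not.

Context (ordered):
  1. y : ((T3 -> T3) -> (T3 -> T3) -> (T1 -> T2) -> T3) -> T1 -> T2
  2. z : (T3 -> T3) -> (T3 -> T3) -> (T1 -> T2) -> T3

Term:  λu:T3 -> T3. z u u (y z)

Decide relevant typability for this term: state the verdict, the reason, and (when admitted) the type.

yes — none of y, z, u goes unused; term : (T3 -> T3) -> T3
counts: y: 1; z: 2; u (λ-bound): 2
uses in reading order: z, u, u, y, z
typing: well-typed — term : (T3 -> T3) -> T3
per-discipline verdicts: ordered ✗ · linear ✗ · affine ✗ · relevant ✓ · unrestricted ✓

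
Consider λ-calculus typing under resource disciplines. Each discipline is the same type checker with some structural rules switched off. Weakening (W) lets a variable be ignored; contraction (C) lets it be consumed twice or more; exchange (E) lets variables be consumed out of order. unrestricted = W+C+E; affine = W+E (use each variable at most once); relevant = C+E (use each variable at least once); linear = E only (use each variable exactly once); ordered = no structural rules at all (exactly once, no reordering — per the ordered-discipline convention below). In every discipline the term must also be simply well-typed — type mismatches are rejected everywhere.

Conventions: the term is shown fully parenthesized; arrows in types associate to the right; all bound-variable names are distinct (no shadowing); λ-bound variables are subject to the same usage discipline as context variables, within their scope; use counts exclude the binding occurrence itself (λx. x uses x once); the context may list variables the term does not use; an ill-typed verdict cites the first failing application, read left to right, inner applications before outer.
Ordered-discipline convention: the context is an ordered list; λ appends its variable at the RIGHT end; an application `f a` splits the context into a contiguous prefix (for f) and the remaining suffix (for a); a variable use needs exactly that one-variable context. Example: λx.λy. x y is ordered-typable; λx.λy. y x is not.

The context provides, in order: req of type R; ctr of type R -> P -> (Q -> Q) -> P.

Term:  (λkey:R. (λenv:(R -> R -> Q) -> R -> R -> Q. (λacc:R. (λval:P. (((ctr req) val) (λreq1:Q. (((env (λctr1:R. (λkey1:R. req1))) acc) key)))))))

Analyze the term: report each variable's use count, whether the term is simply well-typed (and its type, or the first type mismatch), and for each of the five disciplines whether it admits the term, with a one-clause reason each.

use counts: req ×1, ctr ×1, key [bound] ×1, env [bound] ×1, acc [bound] ×1, val [bound] ×1, req1 [bound] ×1, ctr1 [bound] ×0, key1 [bound] ×0
order of uses: ctr, req, val, env, req1, acc, key
typing: well-typed — term : R -> ((R -> R -> Q) -> R -> R -> Q) -> R -> P -> P
ordered ✗ (needs weakening: ctr1, key1 unused)
linear ✗ (needs weakening: ctr1, key1 unused)
affine ✓ (none of req, ctr, key, env, acc, val, req1, ctr1, key1 used more than once)
relevant ✗ (needs weakening: ctr1, key1 unused)
unrestricted ✓ (well-typed at R -> ((R -> R -> Q) -> R -> R -> Q) -> R -> P -> P; no restrictions here)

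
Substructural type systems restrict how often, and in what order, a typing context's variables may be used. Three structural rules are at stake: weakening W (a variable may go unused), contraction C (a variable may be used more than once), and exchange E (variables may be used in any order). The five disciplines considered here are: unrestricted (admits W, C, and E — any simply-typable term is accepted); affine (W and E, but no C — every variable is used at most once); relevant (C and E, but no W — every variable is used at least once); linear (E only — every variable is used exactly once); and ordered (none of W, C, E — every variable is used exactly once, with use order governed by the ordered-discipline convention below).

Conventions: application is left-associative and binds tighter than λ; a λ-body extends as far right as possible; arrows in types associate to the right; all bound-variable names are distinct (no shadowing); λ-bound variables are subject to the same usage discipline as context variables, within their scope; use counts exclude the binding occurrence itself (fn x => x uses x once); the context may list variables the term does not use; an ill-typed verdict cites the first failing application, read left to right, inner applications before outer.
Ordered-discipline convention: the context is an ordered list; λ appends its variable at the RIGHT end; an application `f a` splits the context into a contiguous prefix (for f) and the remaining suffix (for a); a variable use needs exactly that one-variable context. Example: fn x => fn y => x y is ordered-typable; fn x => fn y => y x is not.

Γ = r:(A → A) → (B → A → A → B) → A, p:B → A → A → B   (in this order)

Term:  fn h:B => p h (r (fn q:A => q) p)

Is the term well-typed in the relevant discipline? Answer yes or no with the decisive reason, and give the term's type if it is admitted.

yes — r, p, h, q: all used, weakening unneeded; term : B → A → B
variable uses: r=1; p=2; h (bound)=1; q (bound)=1
left-to-right use order: p, h, r, q, p
typing: well-typed at B → A → B
per-discipline verdicts: ordered ✗ · linear ✗ · affine ✗ · relevant ✓ · unrestricted ✓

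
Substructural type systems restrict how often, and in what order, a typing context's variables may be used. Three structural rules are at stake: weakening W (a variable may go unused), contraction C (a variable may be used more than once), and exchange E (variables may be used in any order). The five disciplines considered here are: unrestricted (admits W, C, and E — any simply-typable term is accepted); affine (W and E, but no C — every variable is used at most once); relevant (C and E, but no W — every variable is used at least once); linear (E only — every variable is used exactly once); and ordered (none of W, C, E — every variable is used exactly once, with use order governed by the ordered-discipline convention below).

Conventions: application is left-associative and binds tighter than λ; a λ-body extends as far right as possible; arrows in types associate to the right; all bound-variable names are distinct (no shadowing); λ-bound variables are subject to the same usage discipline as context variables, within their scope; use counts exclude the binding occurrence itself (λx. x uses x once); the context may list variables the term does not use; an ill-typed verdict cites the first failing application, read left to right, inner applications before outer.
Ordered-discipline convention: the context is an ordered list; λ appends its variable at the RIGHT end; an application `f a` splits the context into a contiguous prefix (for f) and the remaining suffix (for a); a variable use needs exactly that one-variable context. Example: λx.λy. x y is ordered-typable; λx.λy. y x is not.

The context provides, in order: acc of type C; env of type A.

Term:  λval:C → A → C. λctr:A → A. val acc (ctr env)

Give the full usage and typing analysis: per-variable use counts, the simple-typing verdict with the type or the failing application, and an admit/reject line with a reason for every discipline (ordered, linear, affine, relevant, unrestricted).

use counts: acc ×1; env ×1; val [bound] ×1; ctr [bound] ×1
uses in reading order: val, acc, ctr, env
typing: well-typed at (C → A → C) → (A → A) → C
ordered: ✗, needs exchange: uses follow val, acc, ctr, env
linear: ✓, exactly-once usage across acc, env, val, ctr
affine: ✓, no duplicate uses among acc, env, val, ctr
relevant: ✓, at least one use each (acc, env, val, ctr)
unrestricted: ✓, simply typable at (C → A → C) → (A → A) → C; W, C, E all held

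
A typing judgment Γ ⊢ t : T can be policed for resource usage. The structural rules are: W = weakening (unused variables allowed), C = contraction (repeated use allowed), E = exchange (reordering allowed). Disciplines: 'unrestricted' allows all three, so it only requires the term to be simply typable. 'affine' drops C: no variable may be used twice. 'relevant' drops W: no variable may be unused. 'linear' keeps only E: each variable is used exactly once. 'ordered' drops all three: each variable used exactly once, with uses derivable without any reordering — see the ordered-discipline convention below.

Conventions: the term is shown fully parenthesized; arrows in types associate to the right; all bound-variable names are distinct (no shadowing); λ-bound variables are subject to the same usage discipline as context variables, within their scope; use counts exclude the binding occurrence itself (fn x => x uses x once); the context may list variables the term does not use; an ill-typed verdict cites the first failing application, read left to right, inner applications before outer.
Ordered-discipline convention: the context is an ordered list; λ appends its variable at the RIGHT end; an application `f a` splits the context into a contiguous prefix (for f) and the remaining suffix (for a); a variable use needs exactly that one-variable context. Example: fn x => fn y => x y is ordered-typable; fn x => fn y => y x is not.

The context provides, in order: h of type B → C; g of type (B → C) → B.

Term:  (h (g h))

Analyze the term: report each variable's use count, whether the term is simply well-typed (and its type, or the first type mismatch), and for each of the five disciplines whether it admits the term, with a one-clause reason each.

counts: h ×2, g ×1
order of uses: h, g, h
typing: ✓ — C
ordered: ✗ — uses contraction: h ×2
linear: ✗ — uses contraction: h ×2
affine: ✗ — uses contraction: h ×2
relevant: ✓ — h, g: all used, weakening unneeded
unrestricted: ✓ — typability at C is all that's needed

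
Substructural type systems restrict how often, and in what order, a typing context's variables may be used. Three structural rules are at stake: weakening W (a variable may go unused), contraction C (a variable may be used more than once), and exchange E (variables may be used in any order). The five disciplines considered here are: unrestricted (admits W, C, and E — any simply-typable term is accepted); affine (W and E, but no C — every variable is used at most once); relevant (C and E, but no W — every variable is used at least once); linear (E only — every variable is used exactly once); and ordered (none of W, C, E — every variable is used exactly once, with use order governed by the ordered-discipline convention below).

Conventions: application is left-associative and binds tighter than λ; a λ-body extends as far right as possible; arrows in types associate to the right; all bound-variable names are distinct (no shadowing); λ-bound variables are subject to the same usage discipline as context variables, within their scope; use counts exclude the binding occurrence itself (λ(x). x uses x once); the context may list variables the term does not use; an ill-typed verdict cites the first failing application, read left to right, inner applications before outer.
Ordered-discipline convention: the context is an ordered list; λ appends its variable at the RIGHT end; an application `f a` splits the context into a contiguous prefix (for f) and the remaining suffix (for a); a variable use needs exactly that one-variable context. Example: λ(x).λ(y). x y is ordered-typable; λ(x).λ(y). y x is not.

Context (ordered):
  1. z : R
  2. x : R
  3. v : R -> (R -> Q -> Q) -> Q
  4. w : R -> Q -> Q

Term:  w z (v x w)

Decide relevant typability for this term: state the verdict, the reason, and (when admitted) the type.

yes — every one of z, x, v, w appears; term : Q
variable uses: z=1, x=1, v=1, w=2
left-to-right use order: w, z, v, x, w
typing: well-typed — term : Q
across the five disciplines: ordered ✗; linear ✗; affine ✗; relevant ✓; unrestricted ✓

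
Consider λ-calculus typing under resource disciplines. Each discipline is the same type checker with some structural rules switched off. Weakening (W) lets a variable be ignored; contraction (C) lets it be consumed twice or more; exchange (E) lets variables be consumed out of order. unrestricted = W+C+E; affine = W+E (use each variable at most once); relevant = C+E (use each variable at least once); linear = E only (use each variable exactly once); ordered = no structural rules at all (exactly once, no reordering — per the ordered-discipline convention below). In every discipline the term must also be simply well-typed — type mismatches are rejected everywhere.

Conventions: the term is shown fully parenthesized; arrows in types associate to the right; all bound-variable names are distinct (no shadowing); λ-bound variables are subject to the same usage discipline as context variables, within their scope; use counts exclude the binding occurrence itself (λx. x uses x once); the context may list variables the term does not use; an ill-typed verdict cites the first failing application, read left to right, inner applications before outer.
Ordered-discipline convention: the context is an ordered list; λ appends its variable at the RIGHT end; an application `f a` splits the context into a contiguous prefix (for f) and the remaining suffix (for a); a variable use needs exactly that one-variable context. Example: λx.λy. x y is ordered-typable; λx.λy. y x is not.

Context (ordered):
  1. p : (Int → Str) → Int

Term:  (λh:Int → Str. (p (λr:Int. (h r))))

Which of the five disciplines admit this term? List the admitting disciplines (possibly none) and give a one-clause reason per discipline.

admitting disciplines: ordered, linear, affine, relevant, unrestricted
use counts: p: 1×; h (bound): 1×; r (bound): 1×
use order (left to right): p, h, r
typing: well-typed at (Int → Str) → Int
ordered ✓ (p, h, r: once each, no exchange needed)
linear ✓ (single use per variable (p, h, r))
affine ✓ (none of p, h, r used more than once)
relevant ✓ (at least one use each (p, h, r))
unrestricted ✓ (simply typable at (Int → Str) → Int; W, C, E all held)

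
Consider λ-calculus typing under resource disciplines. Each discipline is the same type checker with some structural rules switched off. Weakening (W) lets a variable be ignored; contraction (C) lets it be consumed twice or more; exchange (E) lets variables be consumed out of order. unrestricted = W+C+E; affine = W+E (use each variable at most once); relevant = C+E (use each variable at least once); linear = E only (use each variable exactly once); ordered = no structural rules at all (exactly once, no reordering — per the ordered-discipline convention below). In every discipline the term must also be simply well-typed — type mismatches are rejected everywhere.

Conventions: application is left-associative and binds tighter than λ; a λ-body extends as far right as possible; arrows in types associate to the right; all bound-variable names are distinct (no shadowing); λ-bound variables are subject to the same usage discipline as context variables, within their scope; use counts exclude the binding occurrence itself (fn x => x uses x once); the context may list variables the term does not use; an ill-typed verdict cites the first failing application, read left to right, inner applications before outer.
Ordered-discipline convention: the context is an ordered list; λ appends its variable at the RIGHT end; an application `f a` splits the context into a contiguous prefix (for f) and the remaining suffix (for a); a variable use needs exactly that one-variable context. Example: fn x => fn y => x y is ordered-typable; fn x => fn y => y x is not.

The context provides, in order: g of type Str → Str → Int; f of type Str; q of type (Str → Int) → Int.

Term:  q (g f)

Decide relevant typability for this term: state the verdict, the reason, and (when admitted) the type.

yes — every one of g, f, q appears; term : Int
usage: g=1, f=1, q=1
order of uses: q, g, f
typing: well-typed — term : Int
summary: ordered ✗ · linear ✓ · affine ✓ · relevant ✓ · unrestricted ✓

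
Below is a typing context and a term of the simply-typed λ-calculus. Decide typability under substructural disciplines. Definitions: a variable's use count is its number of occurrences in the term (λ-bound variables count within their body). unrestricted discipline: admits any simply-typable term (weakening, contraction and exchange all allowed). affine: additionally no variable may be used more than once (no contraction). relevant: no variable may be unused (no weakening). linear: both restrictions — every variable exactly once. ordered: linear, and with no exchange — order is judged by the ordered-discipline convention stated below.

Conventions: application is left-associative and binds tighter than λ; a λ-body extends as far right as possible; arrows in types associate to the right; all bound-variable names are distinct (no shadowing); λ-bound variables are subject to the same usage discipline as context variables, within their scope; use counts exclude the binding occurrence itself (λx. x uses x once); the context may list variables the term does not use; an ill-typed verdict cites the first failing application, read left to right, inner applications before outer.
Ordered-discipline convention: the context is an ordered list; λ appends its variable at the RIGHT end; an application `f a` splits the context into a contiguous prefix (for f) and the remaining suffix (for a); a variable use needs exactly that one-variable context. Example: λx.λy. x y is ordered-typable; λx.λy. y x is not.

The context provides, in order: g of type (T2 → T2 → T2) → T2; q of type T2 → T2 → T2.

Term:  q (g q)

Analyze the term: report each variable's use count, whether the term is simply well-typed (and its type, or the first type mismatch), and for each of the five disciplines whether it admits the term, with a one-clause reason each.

variable uses: g: 1×; q: 2×
uses in reading order: q, g, q
typing: well-typed at T2 → T2
ordered ✗ (needs contraction — q ×2)
linear ✗ (needs contraction — q ×2)
affine ✗ (needs contraction — q ×2)
relevant ✓ (none of g, q goes unused)
unrestricted ✓ (well-typed at T2 → T2; no restrictions here)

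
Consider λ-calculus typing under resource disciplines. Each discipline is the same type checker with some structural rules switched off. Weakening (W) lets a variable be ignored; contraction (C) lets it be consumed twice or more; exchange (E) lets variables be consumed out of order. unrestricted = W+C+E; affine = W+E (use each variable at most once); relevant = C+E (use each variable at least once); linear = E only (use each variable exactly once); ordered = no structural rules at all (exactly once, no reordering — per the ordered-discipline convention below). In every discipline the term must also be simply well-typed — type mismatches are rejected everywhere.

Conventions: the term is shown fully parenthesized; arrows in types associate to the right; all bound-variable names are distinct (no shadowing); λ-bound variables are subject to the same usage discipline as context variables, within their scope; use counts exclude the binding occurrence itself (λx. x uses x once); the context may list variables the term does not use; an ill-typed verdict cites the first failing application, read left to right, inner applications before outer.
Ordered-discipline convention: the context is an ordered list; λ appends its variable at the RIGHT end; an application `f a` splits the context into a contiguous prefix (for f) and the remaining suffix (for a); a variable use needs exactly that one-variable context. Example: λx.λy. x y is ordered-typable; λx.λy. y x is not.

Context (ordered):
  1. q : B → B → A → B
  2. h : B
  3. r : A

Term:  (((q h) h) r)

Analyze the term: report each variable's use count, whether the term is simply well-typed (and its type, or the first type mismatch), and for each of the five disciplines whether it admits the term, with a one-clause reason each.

variable uses: q ×1; h ×2; r ×1
order of uses: q, h, h, r
typing: well-typed — term : B
ordered: ✗ — repeated use of h ×2
linear: ✗ — repeated use of h ×2
affine: ✗ — repeated use of h ×2
relevant: ✓ — q, h, r: all used, weakening unneeded
unrestricted: ✓ — typability at B is all that's needed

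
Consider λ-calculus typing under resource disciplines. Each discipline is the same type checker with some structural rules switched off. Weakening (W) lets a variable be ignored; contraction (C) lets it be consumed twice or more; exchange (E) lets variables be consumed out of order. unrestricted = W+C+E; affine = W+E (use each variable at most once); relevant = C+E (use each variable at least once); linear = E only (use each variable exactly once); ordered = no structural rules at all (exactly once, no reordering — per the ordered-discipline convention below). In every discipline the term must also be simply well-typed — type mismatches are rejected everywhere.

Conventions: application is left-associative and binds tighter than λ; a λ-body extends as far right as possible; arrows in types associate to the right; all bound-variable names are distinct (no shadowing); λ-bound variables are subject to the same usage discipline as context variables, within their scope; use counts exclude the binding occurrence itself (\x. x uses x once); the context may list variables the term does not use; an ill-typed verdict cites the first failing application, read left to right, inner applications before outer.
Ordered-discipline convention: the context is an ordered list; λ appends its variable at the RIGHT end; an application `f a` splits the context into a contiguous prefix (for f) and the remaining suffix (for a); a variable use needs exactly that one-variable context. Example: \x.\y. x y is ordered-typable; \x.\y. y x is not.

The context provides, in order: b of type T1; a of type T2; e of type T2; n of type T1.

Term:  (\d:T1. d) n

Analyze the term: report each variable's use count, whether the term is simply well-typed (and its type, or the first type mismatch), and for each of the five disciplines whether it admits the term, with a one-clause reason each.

use counts: b: 0, a: 0, e: 0, n: 1, d (bound): 1
use order (left to right): d, n
typing: ✓ — T1
ordered: ✗ — unused: b, a, e — weakening required
linear: ✗ — unused: b, a, e — weakening required
affine: ✓ — b, a, e, n, d: no repeats, contraction unneeded
relevant: ✗ — unused: b, a, e — weakening required
unrestricted: ✓ — simply typable at T1; W, C, E all held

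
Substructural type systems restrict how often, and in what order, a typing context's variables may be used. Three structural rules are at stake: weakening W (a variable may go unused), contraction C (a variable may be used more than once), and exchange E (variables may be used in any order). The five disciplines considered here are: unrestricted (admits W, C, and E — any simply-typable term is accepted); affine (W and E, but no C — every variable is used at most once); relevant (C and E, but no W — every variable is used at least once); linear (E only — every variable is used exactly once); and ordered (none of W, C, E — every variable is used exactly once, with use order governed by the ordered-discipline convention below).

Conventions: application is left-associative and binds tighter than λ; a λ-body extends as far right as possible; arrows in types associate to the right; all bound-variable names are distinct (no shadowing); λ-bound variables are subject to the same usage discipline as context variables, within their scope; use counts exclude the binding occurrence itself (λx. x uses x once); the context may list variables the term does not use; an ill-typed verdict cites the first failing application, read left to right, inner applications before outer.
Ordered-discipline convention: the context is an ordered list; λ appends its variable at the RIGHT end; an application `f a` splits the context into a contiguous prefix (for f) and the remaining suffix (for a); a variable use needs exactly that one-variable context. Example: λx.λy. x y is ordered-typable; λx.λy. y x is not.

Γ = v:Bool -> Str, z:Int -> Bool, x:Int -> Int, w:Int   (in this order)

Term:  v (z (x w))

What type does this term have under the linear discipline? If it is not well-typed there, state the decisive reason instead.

term : Str
use counts: v: 1×, z: 1×, x: 1×, w: 1×
use order (left to right): v, z, x, w
typing: the term checks, with type Str
per-discipline verdicts: ordered ✓ · linear ✓ · affine ✓ · relevant ✓ · unrestricted ✓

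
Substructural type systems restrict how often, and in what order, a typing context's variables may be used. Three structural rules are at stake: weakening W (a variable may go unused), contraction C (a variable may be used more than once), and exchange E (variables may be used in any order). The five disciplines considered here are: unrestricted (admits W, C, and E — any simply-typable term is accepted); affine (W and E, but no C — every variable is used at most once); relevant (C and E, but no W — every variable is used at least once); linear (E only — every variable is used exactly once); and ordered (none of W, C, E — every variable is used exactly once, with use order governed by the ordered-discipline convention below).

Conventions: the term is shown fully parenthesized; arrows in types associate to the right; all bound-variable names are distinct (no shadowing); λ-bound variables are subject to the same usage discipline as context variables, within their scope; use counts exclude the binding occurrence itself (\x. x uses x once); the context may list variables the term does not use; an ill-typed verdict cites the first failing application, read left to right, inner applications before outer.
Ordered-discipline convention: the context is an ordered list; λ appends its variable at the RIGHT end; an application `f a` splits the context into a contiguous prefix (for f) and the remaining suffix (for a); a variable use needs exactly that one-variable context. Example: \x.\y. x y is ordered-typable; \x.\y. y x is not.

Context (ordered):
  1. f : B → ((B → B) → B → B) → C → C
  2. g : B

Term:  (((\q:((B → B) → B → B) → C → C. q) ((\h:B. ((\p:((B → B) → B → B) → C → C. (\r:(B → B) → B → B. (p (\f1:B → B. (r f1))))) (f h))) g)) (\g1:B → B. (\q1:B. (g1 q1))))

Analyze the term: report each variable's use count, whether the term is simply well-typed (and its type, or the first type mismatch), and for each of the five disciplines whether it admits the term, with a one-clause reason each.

usage: f: 1, g: 1, q (bound): 1, h (bound): 1, p (bound): 1, r (bound): 1, f1 (bound): 1, g1 (bound): 1, q1 (bound): 1
left-to-right use order: q, p, r, f1, f, h, g, g1, q1
typing: well-typed at C → C
ordered: ✓ — f, g, q, h, p, r, f1, g1, q1 once each; derivable with no W/C/E
linear: ✓ — each of f, g, q, h, p, r, f1, g1, q1 used exactly once
affine: ✓ — at most one use each (f, g, q, h, p, r, f1, g1, q1)
relevant: ✓ — f, g, q, h, p, r, f1, g1, q1: all used, weakening unneeded
unrestricted: ✓ — typability at C → C is all that's needed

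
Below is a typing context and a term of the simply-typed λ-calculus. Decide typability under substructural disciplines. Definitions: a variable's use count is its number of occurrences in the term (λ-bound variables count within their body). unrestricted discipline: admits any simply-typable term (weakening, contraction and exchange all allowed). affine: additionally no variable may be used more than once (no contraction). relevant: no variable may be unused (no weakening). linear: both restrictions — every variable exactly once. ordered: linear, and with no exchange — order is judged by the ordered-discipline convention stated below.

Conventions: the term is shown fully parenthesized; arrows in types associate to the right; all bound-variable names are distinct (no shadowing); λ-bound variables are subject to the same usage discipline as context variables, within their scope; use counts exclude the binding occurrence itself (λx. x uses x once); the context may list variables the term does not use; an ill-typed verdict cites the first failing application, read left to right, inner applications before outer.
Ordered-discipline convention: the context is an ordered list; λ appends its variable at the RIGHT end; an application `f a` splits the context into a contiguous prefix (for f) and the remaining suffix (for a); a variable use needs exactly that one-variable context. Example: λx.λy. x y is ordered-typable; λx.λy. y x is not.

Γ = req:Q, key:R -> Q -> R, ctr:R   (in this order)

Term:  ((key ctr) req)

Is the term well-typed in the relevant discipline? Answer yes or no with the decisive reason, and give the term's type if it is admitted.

yes — at least one use each (req, key, ctr); term : R
use counts: req ×1, key ×1, ctr ×1
use order (left to right): key, ctr, req
typing: well-typed at R
per-discipline verdicts: ordered ✗, linear ✓, affine ✓, relevant ✓, unrestricted ✓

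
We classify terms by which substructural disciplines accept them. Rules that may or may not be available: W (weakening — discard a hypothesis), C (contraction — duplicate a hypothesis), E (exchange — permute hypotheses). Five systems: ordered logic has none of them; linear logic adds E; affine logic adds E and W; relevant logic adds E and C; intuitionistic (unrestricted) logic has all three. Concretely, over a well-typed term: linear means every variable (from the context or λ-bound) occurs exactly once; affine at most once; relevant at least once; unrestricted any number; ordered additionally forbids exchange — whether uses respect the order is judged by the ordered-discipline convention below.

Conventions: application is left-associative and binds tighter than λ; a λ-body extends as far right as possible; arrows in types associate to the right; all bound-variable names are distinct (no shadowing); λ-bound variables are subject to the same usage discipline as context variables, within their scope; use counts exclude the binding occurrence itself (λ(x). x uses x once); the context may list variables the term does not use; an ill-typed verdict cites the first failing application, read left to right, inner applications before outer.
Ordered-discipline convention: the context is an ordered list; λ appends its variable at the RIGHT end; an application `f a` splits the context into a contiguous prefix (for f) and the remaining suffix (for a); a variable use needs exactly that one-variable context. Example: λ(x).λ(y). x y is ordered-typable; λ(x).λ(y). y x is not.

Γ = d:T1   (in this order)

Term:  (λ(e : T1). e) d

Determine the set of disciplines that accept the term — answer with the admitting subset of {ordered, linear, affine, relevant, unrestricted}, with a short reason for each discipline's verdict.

accepted by: ordered, linear, affine, relevant, unrestricted
counts: d ×1, e (λ-bound) ×1
order of uses: e, d
typing: ✓ — T1
ordered: ✓, single-use (d, e), ordered derivation ok
linear: ✓, d, e: one use apiece
affine: ✓, d, e: no repeats, contraction unneeded
relevant: ✓, at least one use each (d, e)
unrestricted: ✓, well-typed at T1; no restrictions here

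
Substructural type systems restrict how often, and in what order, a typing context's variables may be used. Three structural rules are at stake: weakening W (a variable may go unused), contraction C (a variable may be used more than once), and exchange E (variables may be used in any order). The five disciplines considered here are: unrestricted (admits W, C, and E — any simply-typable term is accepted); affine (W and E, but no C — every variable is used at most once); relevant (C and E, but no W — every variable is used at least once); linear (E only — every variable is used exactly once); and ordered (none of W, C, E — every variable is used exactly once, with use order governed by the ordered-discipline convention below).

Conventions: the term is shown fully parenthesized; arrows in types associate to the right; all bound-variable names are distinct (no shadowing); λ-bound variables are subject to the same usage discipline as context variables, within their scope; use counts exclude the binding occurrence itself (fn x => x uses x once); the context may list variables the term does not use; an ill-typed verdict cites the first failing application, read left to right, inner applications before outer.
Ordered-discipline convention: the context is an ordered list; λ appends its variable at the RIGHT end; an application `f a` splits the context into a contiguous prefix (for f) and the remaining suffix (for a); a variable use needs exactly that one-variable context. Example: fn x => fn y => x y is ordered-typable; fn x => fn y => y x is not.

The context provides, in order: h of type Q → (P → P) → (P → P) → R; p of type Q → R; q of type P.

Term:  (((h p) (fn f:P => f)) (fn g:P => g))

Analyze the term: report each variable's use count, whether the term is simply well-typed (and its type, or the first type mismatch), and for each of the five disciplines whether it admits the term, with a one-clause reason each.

variable uses: h ×1, p ×1, q ×0, f (λ-bound) ×1, g (λ-bound) ×1
uses in reading order: h, p, f, g
typing: ill-typed: argument of type Q → R where Q is required
ordered: ✗, the type mismatch rejects it
linear: ✗, not simply typable
affine: ✗, fails simple typing
relevant: ✗, a type mismatch blocks all five
unrestricted: ✗, the type mismatch rejects it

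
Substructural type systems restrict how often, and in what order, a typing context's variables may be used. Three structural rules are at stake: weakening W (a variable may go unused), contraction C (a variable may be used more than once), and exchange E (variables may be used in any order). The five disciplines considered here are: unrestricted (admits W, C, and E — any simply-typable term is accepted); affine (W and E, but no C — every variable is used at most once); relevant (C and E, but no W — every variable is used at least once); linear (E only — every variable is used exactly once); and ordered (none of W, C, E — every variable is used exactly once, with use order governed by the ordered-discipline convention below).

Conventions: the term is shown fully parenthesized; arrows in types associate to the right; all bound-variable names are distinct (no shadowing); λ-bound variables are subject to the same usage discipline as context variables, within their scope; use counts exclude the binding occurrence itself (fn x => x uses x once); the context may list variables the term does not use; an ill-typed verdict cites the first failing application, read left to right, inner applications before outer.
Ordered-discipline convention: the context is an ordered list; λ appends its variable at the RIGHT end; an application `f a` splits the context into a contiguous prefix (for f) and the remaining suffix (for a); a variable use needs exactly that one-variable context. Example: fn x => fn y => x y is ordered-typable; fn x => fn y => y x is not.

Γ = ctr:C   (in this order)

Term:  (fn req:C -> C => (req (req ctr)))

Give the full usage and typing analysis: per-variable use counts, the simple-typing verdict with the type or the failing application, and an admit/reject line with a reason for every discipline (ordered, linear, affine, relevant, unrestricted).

counts: ctr: 1×, req [bound]: 2×
uses in reading order: req, req, ctr
typing: well-typed — term : (C -> C) -> C
ordered: ✗, req ×2 used more than once (contraction)
linear: ✗, req ×2 used more than once (contraction)
affine: ✗, req ×2 used more than once (contraction)
relevant: ✓, every one of ctr, req appears
unrestricted: ✓, simply typable at (C -> C) -> C; W, C, E all held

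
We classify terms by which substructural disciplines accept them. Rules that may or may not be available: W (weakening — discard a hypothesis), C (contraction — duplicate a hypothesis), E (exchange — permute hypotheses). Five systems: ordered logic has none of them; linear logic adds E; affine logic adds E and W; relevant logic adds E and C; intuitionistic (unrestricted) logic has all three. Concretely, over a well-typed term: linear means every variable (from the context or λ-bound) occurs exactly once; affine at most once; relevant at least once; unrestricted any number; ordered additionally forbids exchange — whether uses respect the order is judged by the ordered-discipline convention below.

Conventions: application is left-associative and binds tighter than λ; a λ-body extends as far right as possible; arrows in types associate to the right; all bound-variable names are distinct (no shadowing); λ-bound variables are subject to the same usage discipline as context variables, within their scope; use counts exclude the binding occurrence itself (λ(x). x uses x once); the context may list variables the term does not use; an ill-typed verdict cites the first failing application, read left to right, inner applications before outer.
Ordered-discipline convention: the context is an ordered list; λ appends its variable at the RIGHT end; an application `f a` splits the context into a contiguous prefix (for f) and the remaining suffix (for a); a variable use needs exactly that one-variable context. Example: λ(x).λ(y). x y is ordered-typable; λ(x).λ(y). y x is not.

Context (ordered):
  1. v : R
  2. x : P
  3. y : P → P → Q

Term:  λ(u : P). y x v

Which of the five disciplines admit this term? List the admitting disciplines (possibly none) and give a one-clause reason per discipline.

accepted by: none
variable uses: v=1; x=1; y=1; u [bound]=0
uses in reading order: y, x, v
typing: ill-typed: a function awaiting P gets R
ordered ✗ (the type mismatch rejects it)
linear ✗ (not simply typable)
affine ✗ (fails simple typing)
relevant ✗ (a type mismatch blocks all five)
unrestricted ✗ (the type mismatch rejects it)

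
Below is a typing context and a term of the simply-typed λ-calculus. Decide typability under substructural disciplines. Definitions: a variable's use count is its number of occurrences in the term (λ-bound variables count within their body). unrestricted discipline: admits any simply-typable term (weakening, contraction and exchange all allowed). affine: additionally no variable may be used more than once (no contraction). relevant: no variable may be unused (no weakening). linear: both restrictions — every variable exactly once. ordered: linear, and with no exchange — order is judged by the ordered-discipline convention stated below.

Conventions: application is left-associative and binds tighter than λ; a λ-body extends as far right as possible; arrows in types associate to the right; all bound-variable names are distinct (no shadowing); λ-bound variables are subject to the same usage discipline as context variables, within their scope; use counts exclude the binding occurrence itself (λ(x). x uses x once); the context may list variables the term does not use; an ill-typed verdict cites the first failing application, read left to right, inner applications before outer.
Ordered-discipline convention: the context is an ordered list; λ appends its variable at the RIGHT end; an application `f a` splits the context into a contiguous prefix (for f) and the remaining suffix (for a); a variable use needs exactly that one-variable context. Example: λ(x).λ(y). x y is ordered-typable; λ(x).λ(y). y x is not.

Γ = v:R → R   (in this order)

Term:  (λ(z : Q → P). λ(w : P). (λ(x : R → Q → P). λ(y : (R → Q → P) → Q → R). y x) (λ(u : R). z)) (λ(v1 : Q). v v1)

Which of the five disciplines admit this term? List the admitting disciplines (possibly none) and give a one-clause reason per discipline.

accepted by: none
use counts: v: 1×; z (λ-bound): 1×; w (λ-bound): 0×; x (λ-bound): 1×; y (λ-bound): 1×; u (λ-bound): 0×; v1 (λ-bound): 1×
order of uses: y, x, z, v, v1
typing: ill-typed: a function awaiting R gets Q
ordered ✗ (a type mismatch blocks all five)
linear ✗ (the type mismatch rejects it)
affine ✗ (not simply typable)
relevant ✗ (fails simple typing)
unrestricted ✗ (a type mismatch blocks all five)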